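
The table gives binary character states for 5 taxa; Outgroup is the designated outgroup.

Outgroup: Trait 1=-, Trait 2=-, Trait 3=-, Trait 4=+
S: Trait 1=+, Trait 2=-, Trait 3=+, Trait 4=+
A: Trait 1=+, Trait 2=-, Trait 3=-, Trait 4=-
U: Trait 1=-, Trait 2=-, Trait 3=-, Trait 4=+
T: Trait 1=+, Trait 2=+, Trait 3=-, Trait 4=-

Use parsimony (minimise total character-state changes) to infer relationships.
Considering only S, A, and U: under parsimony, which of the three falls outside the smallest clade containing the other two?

Character polarity is set by the outgroup: the derived state is whichever differs from the outgroup's state, so for Trait 4 the derived state is '-', and for the remaining characters it is '+'.
Trait 1 (derived state '+') is shared by A, S, and T — a synapomorphy uniting that clade.
Trait 2: derived state '+' in T only — an autapomorphy, so it tells us nothing about relationships among taxa.
Trait 3: derived state '+' in S only — an autapomorphy, so it tells us nothing about relationships among taxa.
Trait 4 (derived state '-') is shared by A and T — a synapomorphy uniting that clade.
Most parsimonious ingroup topology: ((S,(A,T)),U).
S and A share a more recent common ancestor with each other than either does with U, so U is the least closely related of the three.

U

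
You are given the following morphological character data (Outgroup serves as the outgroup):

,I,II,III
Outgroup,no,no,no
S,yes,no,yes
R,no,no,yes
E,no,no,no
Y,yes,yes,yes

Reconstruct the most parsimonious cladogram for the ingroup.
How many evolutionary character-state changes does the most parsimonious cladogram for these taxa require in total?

The outgroup has state 'no' for every character, so 'yes' is the derived state throughout.
Only S and Y show the derived state 'yes' for I, supporting them as a clade.
II: derived state 'yes' in Y only — an autapomorphy, so it tells us nothing about relationships among taxa.
III: derived state 'yes' in R, S, and Y only — synapomorphy for {R, S, Y}.
Most parsimonious ingroup topology: (((S,Y),R),E).
Changes per character on this tree: I: 1; II: 1; III: 1.
Total = 3.

3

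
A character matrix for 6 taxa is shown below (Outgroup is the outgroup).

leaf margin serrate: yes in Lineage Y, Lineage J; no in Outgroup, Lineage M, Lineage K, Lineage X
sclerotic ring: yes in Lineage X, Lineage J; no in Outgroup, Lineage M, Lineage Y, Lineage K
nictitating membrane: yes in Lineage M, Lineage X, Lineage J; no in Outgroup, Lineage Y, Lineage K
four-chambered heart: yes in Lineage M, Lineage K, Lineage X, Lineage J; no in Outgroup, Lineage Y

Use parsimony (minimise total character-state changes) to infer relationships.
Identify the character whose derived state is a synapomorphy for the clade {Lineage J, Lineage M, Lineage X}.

nictitating membrane

The outgroup has state 'no' for every character, so 'yes' is the derived state throughout.
leaf margin serrate (state 'yes') occurs in Lineage J and Lineage Y but conflicts with the nesting implied by the other characters — most parsimoniously interpreted as homoplasy.
Only Lineage J and Lineage X show the derived state 'yes' for sclerotic ring, supporting them as a clade.
Only Lineage J, Lineage M, and Lineage X show the derived state 'yes' for nictitating membrane, supporting them as a clade.
four-chambered heart: derived state 'yes' in Lineage J, Lineage K, Lineage M, and Lineage X only — synapomorphy for {Lineage J, Lineage K, Lineage M, Lineage X}.
Most parsimonious ingroup topology: (((Lineage M,(Lineage X,Lineage J)),Lineage K),Lineage Y).
The clade {Lineage J, Lineage M, Lineage X} is supported by nictitating membrane: its derived state 'yes' occurs in exactly those taxa and in no other taxon (including the outgroup).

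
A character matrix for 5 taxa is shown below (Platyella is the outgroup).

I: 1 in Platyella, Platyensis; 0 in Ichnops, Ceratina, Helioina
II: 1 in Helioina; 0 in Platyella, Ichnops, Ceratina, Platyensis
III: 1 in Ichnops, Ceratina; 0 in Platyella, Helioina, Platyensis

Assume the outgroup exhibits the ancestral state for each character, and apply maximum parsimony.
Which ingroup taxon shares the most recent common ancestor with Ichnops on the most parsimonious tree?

Ceratina

Character polarity is set by the outgroup: the derived state is whichever differs from the outgroup's state, so for I the derived state is '0', and for the remaining characters it is '1'.
Only Ceratina, Helioina, and Ichnops show the derived state '0' for I, supporting them as a clade.
II: derived state '1' in Helioina only — an autapomorphy, so it tells us nothing about relationships among taxa.
III (derived state '1') is shared by Ceratina and Ichnops — a synapomorphy uniting that clade.
Most parsimonious ingroup topology: (((Ichnops,Ceratina),Helioina),Platyensis).
Ichnops and Ceratina form a cherry on this tree, so they are sister taxa.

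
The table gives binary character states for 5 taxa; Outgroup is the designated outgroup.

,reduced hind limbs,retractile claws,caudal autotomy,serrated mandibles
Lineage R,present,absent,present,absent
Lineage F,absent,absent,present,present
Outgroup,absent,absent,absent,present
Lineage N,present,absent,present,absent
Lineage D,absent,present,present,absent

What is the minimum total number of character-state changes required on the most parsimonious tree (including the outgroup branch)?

4

Character polarity is set by the outgroup: the derived state is whichever differs from the outgroup's state, so for serrated mandibles the derived state is 'absent', and for the remaining characters it is 'present'.
reduced hind limbs: derived state 'present' in Lineage N and Lineage R only — synapomorphy for {Lineage N, Lineage R}.
retractile claws: derived state 'present' in Lineage D only — an autapomorphy, so it tells us nothing about relationships among taxa.
caudal autotomy (derived state 'present') is shared by all ingroup taxa — unites the whole ingroup.
serrated mandibles (derived state 'absent') is shared by Lineage D, Lineage N, and Lineage R — a synapomorphy uniting that clade.
Most parsimonious ingroup topology: (((Lineage R,Lineage N),Lineage D),Lineage F).
Changes per character on this tree: reduced hind limbs: 1; retractile claws: 1; caudal autotomy: 1; serrated mandibles: 1.
Total = 4.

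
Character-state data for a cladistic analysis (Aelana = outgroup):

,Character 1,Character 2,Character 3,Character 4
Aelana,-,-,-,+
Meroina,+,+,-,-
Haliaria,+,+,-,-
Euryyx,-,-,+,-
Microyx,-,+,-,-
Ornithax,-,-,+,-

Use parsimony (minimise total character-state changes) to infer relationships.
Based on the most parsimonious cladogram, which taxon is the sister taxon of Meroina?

Character polarity is set by the outgroup: the derived state is whichever differs from the outgroup's state, so for Character 4 the derived state is '-', and for the remaining characters it is '+'.
Character 1 (derived state '+') is shared by Haliaria and Meroina — a synapomorphy uniting that clade.
Character 2: derived state '+' in Haliaria, Meroina, and Microyx only — synapomorphy for {Haliaria, Meroina, Microyx}.
Character 3 (derived state '+') is shared by Euryyx and Ornithax — a synapomorphy uniting that clade.
Character 4 (derived state '-') is shared by all ingroup taxa — unites the whole ingroup.
Most parsimonious ingroup topology: ((Euryyx,Ornithax),(Microyx,(Haliaria,Meroina))).
Meroina and Haliaria form a cherry on this tree, so they are sister taxa.

Haliaria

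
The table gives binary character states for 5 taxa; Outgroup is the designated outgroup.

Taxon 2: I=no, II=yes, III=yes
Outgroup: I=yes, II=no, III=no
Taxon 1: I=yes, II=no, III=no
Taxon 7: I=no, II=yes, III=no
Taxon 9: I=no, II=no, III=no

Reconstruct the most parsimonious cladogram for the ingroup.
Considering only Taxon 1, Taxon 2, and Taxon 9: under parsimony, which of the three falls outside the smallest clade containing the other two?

Character polarity is set by the outgroup: the derived state is whichever differs from the outgroup's state, so for I the derived state is 'no', and for the remaining characters it is 'yes'.
I: derived state 'no' in Taxon 2, Taxon 7, and Taxon 9 only — synapomorphy for {Taxon 2, Taxon 7, Taxon 9}.
Only Taxon 2 and Taxon 7 show the derived state 'yes' for II, supporting them as a clade.
III (derived state 'yes') is unique to Taxon 2 (autapomorphy; uninformative for grouping).
Most parsimonious ingroup topology: ((Taxon 9,(Taxon 7,Taxon 2)),Taxon 1).
Taxon 2 and Taxon 9 share a more recent common ancestor with each other than either does with Taxon 1, so Taxon 1 is the least closely related of the three.

Taxon 1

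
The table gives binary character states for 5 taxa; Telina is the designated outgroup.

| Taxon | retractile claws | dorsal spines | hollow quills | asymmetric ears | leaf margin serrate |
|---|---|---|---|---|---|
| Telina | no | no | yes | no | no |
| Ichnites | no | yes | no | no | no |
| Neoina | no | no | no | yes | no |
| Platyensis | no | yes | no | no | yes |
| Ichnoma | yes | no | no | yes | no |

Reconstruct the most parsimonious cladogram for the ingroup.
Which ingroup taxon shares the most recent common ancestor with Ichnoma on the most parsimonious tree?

Neoina

Character polarity is set by the outgroup: the derived state is whichever differs from the outgroup's state, so for hollow quills the derived state is 'no', and for the remaining characters it is 'yes'.
retractile claws (derived state 'yes') is unique to Ichnoma (autapomorphy; uninformative for grouping).
dorsal spines (derived state 'yes') is shared by Ichnites and Platyensis — a synapomorphy uniting that clade.
hollow quills (derived state 'no') is shared by all ingroup taxa — unites the whole ingroup.
asymmetric ears: derived state 'yes' in Ichnoma and Neoina only — synapomorphy for {Ichnoma, Neoina}.
leaf margin serrate (derived state 'yes') is unique to Platyensis (autapomorphy; uninformative for grouping).
Most parsimonious ingroup topology: ((Ichnites,Platyensis),(Neoina,Ichnoma)).
Ichnoma and Neoina form a cherry on this tree, so they are sister taxa.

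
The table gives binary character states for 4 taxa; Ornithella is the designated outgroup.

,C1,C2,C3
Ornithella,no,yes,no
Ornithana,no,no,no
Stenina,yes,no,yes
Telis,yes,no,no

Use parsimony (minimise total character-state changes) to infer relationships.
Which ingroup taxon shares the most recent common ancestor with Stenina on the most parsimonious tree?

Character polarity is set by the outgroup: the derived state is whichever differs from the outgroup's state, so for C2 the derived state is 'no', and for the remaining characters it is 'yes'.
C1: derived state 'yes' in Stenina and Telis only — synapomorphy for {Stenina, Telis}.
All ingroup taxa share the derived state 'no' for C2; it defines the ingroup but does not resolve relationships within it.
C3: derived state 'yes' in Stenina only — an autapomorphy, so it tells us nothing about relationships among taxa.
Most parsimonious ingroup topology: (Ornithana,(Stenina,Telis)).
Stenina and Telis form a cherry on this tree, so they are sister taxa.

Telis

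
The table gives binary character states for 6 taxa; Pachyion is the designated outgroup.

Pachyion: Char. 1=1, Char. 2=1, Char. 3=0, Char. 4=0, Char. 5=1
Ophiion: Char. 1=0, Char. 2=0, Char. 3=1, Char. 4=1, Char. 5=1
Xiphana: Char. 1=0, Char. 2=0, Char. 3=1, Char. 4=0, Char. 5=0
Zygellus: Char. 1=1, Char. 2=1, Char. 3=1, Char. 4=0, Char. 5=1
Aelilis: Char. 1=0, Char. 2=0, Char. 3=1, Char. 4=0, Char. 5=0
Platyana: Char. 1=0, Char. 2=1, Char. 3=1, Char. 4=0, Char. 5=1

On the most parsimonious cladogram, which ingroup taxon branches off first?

Zygellus

Character polarity is set by the outgroup: the derived state is whichever differs from the outgroup's state, so for Char. 1, Char. 2, Char. 5 the derived state is '0', and for the remaining characters it is '1'.
Char. 1: derived state '0' in Aelilis, Ophiion, Platyana, and Xiphana only — synapomorphy for {Aelilis, Ophiion, Platyana, Xiphana}.
Only Aelilis, Ophiion, and Xiphana show the derived state '0' for Char. 2, supporting them as a clade.
Char. 3 (derived state '1') is shared by all ingroup taxa — unites the whole ingroup.
Char. 4 (derived state '1') is unique to Ophiion (autapomorphy; uninformative for grouping).
Char. 5: derived state '0' in Aelilis and Xiphana only — synapomorphy for {Aelilis, Xiphana}.
Most parsimonious ingroup topology: (((Ophiion,(Xiphana,Aelilis)),Platyana),Zygellus).
Zygellus is sister to the clade containing all other ingroup taxa, so it is the earliest-diverging (most basal) ingroup lineage.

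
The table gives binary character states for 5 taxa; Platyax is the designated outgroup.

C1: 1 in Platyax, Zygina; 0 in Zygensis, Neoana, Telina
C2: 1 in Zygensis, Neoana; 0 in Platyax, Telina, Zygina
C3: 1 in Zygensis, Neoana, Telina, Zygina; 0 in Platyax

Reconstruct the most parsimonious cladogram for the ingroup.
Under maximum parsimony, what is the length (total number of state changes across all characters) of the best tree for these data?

Character polarity is set by the outgroup: the derived state is whichever differs from the outgroup's state, so for C1 the derived state is '0', and for the remaining characters it is '1'.
Only Neoana, Telina, and Zygensis show the derived state '0' for C1, supporting them as a clade.
C2 (derived state '1') is shared by Neoana and Zygensis — a synapomorphy uniting that clade.
All ingroup taxa share the derived state '1' for C3; it defines the ingroup but does not resolve relationships within it.
Most parsimonious ingroup topology: (((Zygensis,Neoana),Telina),Zygina).
Changes per character on this tree: C1: 1; C2: 1; C3: 1.
Total = 3.

3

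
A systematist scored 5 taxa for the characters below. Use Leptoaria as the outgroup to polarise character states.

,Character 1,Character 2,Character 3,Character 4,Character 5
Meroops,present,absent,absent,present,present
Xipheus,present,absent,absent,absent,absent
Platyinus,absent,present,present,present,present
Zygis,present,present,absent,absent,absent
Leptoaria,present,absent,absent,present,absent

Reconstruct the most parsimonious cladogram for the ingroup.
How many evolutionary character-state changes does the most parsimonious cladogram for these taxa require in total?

6

Character polarity is set by the outgroup: the derived state is whichever differs from the outgroup's state, so for Character 1, Character 4 the derived state is 'absent', and for the remaining characters it is 'present'.
Character 1 (derived state 'absent') is unique to Platyinus (autapomorphy; uninformative for grouping).
Character 2 groups Platyinus and Zygis, which is incompatible with the clades supported by the remaining characters; treating it as convergent (homoplasy) costs fewer steps than any alternative tree.
Character 3: derived state 'present' in Platyinus only — an autapomorphy, so it tells us nothing about relationships among taxa.
Character 4: derived state 'absent' in Xipheus and Zygis only — synapomorphy for {Xipheus, Zygis}.
Only Meroops and Platyinus show the derived state 'present' for Character 5, supporting them as a clade.
Most parsimonious ingroup topology: ((Xipheus,Zygis),(Platyinus,Meroops)).
Changes per character on this tree: Character 1: 1; Character 2: 2; Character 3: 1; Character 4: 1; Character 5: 1.
Total = 6.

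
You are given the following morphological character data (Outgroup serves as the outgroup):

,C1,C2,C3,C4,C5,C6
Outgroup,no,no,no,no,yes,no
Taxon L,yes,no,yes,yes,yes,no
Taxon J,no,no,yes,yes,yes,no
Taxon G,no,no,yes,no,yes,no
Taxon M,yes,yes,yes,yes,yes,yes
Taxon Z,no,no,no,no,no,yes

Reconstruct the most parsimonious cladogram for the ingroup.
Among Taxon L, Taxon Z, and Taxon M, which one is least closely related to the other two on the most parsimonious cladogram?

Taxon Z

Character polarity is set by the outgroup: the derived state is whichever differs from the outgroup's state, so for C5 the derived state is 'no', and for the remaining characters it is 'yes'.
Only Taxon L and Taxon M show the derived state 'yes' for C1, supporting them as a clade.
C2 (derived state 'yes') is unique to Taxon M (autapomorphy; uninformative for grouping).
C3: derived state 'yes' in Taxon G, Taxon J, Taxon L, and Taxon M only — synapomorphy for {Taxon G, Taxon J, Taxon L, Taxon M}.
C4: derived state 'yes' in Taxon J, Taxon L, and Taxon M only — synapomorphy for {Taxon J, Taxon L, Taxon M}.
C5 (derived state 'no') is unique to Taxon Z (autapomorphy; uninformative for grouping).
C6 (state 'yes') occurs in Taxon M and Taxon Z but conflicts with the nesting implied by the other characters — most parsimoniously interpreted as homoplasy.
Most parsimonious ingroup topology: ((((Taxon L,Taxon M),Taxon J),Taxon G),Taxon Z).
Taxon L and Taxon M share a more recent common ancestor with each other than either does with Taxon Z, so Taxon Z is the least closely related of the three.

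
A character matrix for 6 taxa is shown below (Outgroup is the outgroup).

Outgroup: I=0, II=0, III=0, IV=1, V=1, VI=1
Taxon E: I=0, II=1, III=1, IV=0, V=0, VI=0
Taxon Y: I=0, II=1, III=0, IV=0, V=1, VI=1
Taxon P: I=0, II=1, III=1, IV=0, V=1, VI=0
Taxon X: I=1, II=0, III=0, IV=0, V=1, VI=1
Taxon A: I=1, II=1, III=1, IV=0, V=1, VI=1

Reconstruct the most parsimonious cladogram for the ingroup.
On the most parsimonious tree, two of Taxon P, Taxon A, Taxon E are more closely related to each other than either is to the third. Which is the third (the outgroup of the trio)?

Character polarity is set by the outgroup: the derived state is whichever differs from the outgroup's state, so for IV, V, VI the derived state is '0', and for the remaining characters it is '1'.
I (state '1') occurs in Taxon A and Taxon X but conflicts with the nesting implied by the other characters — most parsimoniously interpreted as homoplasy.
II: derived state '1' in Taxon A, Taxon E, Taxon P, and Taxon Y only — synapomorphy for {Taxon A, Taxon E, Taxon P, Taxon Y}.
III: derived state '1' in Taxon A, Taxon E, and Taxon P only — synapomorphy for {Taxon A, Taxon E, Taxon P}.
All ingroup taxa share the derived state '0' for IV; it defines the ingroup but does not resolve relationships within it.
V: derived state '0' in Taxon E only — an autapomorphy, so it tells us nothing about relationships among taxa.
VI: derived state '0' in Taxon E and Taxon P only — synapomorphy for {Taxon E, Taxon P}.
Most parsimonious ingroup topology: ((((Taxon E,Taxon P),Taxon A),Taxon Y),Taxon X).
Taxon P and Taxon E share a more recent common ancestor with each other than either does with Taxon A, so Taxon A is the least closely related of the three.

Taxon A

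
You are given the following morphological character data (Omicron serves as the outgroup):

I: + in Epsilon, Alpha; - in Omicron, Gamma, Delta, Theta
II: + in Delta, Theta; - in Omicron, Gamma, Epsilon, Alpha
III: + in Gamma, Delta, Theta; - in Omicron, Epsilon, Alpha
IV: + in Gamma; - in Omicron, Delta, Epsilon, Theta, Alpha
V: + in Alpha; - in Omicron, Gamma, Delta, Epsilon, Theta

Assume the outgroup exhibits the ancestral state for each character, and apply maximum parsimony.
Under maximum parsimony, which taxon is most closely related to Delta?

Theta

The outgroup has state '-' for every character, so '+' is the derived state throughout.
I: derived state '+' in Alpha and Epsilon only — synapomorphy for {Alpha, Epsilon}.
II: derived state '+' in Delta and Theta only — synapomorphy for {Delta, Theta}.
III: derived state '+' in Delta, Gamma, and Theta only — synapomorphy for {Delta, Gamma, Theta}.
IV: derived state '+' in Gamma only — an autapomorphy, so it tells us nothing about relationships among taxa.
V: derived state '+' in Alpha only — an autapomorphy, so it tells us nothing about relationships among taxa.
Most parsimonious ingroup topology: ((Gamma,(Delta,Theta)),(Epsilon,Alpha)).
Delta and Theta form a cherry on this tree, so they are sister taxa.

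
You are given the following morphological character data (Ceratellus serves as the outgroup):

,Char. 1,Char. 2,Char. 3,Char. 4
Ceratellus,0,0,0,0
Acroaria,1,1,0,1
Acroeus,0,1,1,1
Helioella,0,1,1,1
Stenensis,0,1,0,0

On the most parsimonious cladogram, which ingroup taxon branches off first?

Stenensis

The outgroup has state '0' for every character, so '1' is the derived state throughout.
Char. 1: derived state '1' in Acroaria only — an autapomorphy, so it tells us nothing about relationships among taxa.
All ingroup taxa share the derived state '1' for Char. 2; it defines the ingroup but does not resolve relationships within it.
Only Acroeus and Helioella show the derived state '1' for Char. 3, supporting them as a clade.
Char. 4 (derived state '1') is shared by Acroaria, Acroeus, and Helioella — a synapomorphy uniting that clade.
Most parsimonious ingroup topology: ((Acroaria,(Acroeus,Helioella)),Stenensis).
Stenensis is sister to the clade containing all other ingroup taxa, so it is the earliest-diverging (most basal) ingroup lineage.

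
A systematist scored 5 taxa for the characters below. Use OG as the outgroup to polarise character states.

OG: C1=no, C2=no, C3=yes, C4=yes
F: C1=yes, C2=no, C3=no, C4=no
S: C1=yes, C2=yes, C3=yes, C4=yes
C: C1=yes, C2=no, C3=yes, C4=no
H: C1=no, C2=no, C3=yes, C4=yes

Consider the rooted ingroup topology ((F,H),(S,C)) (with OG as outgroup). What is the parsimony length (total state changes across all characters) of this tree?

Map each character onto ((F,H),(S,C)) (rooted by OG) and count the minimum state changes it requires (Fitch parsimony):
C1: 2; C2: 1; C3: 1; C4: 2.
Total tree length = 6.

6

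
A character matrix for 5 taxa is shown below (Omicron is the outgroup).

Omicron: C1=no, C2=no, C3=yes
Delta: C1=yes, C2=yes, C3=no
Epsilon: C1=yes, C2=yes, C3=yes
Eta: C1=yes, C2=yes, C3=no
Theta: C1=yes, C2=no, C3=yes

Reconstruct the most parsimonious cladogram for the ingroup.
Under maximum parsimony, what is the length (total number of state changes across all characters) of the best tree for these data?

3

Character polarity is set by the outgroup: the derived state is whichever differs from the outgroup's state, so for C3 the derived state is 'no', and for the remaining characters it is 'yes'.
C1 (derived state 'yes') is shared by all ingroup taxa — unites the whole ingroup.
C2: derived state 'yes' in Delta, Epsilon, and Eta only — synapomorphy for {Delta, Epsilon, Eta}.
C3: derived state 'no' in Delta and Eta only — synapomorphy for {Delta, Eta}.
Most parsimonious ingroup topology: (((Delta,Eta),Epsilon),Theta).
Changes per character on this tree: C1: 1; C2: 1; C3: 1.
Total = 3.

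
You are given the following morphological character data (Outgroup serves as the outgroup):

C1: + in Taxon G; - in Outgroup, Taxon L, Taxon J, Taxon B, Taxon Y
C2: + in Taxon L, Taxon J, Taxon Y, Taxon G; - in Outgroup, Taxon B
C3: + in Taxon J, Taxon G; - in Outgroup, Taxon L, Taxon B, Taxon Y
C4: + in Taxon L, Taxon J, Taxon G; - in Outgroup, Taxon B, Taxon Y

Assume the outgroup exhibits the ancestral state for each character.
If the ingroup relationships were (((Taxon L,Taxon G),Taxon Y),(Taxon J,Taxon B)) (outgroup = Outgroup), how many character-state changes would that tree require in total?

Map each character onto (((Taxon L,Taxon G),Taxon Y),(Taxon J,Taxon B)) (rooted by Outgroup) and count the minimum state changes it requires (Fitch parsimony):
C1: 1; C2: 2; C3: 2; C4: 2.
Total tree length = 7.

7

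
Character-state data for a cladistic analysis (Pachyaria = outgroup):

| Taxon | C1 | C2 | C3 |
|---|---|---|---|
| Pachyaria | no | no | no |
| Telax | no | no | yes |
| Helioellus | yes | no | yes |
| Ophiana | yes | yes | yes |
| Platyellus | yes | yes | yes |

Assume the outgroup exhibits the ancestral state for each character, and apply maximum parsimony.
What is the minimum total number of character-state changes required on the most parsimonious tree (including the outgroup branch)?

The outgroup has state 'no' for every character, so 'yes' is the derived state throughout.
C1: derived state 'yes' in Helioellus, Ophiana, and Platyellus only — synapomorphy for {Helioellus, Ophiana, Platyellus}.
C2 (derived state 'yes') is shared by Ophiana and Platyellus — a synapomorphy uniting that clade.
C3 (derived state 'yes') is shared by all ingroup taxa — unites the whole ingroup.
Most parsimonious ingroup topology: (Telax,(Helioellus,(Ophiana,Platyellus))).
Changes per character on this tree: C1: 1; C2: 1; C3: 1.
Total = 3.

3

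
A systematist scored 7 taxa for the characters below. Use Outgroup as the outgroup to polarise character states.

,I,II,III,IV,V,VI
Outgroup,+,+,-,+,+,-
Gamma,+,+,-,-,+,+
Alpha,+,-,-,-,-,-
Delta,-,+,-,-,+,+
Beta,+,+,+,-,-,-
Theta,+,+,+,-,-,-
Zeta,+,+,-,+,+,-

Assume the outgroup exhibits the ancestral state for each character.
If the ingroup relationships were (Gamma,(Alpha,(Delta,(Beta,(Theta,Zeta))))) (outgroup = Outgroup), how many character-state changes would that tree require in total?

11

Map each character onto (Gamma,(Alpha,(Delta,(Beta,(Theta,Zeta))))) (rooted by Outgroup) and count the minimum state changes it requires (Fitch parsimony):
I: 1; II: 1; III: 2; IV: 2; V: 3; VI: 2.
Total tree length = 11.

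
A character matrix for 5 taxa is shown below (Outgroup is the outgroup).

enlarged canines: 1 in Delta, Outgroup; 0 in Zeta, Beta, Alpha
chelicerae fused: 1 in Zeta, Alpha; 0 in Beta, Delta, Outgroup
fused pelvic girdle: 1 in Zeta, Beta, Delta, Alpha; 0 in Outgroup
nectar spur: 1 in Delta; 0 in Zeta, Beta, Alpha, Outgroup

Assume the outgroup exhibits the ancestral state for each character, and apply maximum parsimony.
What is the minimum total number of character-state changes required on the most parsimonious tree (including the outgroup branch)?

Character polarity is set by the outgroup: the derived state is whichever differs from the outgroup's state, so for enlarged canines the derived state is '0', and for the remaining characters it is '1'.
Only Alpha, Beta, and Zeta show the derived state '0' for enlarged canines, supporting them as a clade.
chelicerae fused (derived state '1') is shared by Alpha and Zeta — a synapomorphy uniting that clade.
fused pelvic girdle (derived state '1') is shared by all ingroup taxa — unites the whole ingroup.
nectar spur (derived state '1') is unique to Delta (autapomorphy; uninformative for grouping).
Most parsimonious ingroup topology: (Delta,((Zeta,Alpha),Beta)).
Changes per character on this tree: enlarged canines: 1; chelicerae fused: 1; fused pelvic girdle: 1; nectar spur: 1.
Total = 4.

4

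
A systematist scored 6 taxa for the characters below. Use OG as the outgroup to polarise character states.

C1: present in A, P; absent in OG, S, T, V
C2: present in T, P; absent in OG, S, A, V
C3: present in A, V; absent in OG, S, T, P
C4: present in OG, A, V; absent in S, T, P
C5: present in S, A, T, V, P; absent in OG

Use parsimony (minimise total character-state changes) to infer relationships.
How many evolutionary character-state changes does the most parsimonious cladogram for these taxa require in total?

6

Character polarity is set by the outgroup: the derived state is whichever differs from the outgroup's state, so for C4 the derived state is 'absent', and for the remaining characters it is 'present'.
C1 groups A and P, which is incompatible with the clades supported by the remaining characters; treating it as convergent (homoplasy) costs fewer steps than any alternative tree.
C2 (derived state 'present') is shared by P and T — a synapomorphy uniting that clade.
C3 (derived state 'present') is shared by A and V — a synapomorphy uniting that clade.
C4 (derived state 'absent') is shared by P, S, and T — a synapomorphy uniting that clade.
C5 (derived state 'present') is shared by all ingroup taxa — unites the whole ingroup.
Most parsimonious ingroup topology: ((S,(T,P)),(A,V)).
Changes per character on this tree: C1: 2; C2: 1; C3: 1; C4: 1; C5: 1.
Total = 6.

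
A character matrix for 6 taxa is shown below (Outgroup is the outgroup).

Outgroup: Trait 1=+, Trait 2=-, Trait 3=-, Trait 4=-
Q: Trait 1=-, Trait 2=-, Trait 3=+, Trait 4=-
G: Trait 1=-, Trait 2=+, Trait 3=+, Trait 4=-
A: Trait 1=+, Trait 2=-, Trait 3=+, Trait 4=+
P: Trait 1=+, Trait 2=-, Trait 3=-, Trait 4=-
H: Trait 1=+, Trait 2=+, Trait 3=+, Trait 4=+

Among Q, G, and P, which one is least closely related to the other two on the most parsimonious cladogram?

P

Character polarity is set by the outgroup: the derived state is whichever differs from the outgroup's state, so for Trait 1 the derived state is '-', and for the remaining characters it is '+'.
Trait 1 (derived state '-') is shared by G and Q — a synapomorphy uniting that clade.
Trait 2 (state '+') occurs in G and H but conflicts with the nesting implied by the other characters — most parsimoniously interpreted as homoplasy.
Only A, G, H, and Q show the derived state '+' for Trait 3, supporting them as a clade.
Trait 4 (derived state '+') is shared by A and H — a synapomorphy uniting that clade.
Most parsimonious ingroup topology: (((Q,G),(A,H)),P).
G and Q share a more recent common ancestor with each other than either does with P, so P is the least closely related of the three.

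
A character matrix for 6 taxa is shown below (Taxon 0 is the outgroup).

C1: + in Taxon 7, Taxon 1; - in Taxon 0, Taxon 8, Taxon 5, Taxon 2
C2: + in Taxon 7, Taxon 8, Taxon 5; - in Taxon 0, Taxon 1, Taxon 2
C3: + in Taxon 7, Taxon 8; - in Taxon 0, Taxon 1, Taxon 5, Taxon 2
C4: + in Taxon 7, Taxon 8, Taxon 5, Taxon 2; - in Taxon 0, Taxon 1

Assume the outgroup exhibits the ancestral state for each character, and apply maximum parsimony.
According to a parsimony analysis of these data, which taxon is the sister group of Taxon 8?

The outgroup has state '-' for every character, so '+' is the derived state throughout.
C1 (state '+') occurs in Taxon 1 and Taxon 7 but conflicts with the nesting implied by the other characters — most parsimoniously interpreted as homoplasy.
C2 (derived state '+') is shared by Taxon 5, Taxon 7, and Taxon 8 — a synapomorphy uniting that clade.
C3 (derived state '+') is shared by Taxon 7 and Taxon 8 — a synapomorphy uniting that clade.
Only Taxon 2, Taxon 5, Taxon 7, and Taxon 8 show the derived state '+' for C4, supporting them as a clade.
Most parsimonious ingroup topology: ((((Taxon 7,Taxon 8),Taxon 5),Taxon 2),Taxon 1).
Taxon 8 and Taxon 7 form a cherry on this tree, so they are sister taxa.

Taxon 7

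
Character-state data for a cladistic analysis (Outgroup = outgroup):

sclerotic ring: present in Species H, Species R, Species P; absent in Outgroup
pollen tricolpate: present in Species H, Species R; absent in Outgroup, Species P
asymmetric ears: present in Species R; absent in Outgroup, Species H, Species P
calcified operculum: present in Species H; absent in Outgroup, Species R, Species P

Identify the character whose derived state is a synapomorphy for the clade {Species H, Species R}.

The outgroup has state 'absent' for every character, so 'present' is the derived state throughout.
sclerotic ring (derived state 'present') is shared by all ingroup taxa — unites the whole ingroup.
pollen tricolpate: derived state 'present' in Species H and Species R only — synapomorphy for {Species H, Species R}.
asymmetric ears (derived state 'present') is unique to Species R (autapomorphy; uninformative for grouping).
calcified operculum (derived state 'present') is unique to Species H (autapomorphy; uninformative for grouping).
Most parsimonious ingroup topology: ((Species H,Species R),Species P).
The clade {Species H, Species R} is supported by pollen tricolpate: its derived state 'present' occurs in exactly those taxa and in no other taxon (including the outgroup).

pollen tricolpate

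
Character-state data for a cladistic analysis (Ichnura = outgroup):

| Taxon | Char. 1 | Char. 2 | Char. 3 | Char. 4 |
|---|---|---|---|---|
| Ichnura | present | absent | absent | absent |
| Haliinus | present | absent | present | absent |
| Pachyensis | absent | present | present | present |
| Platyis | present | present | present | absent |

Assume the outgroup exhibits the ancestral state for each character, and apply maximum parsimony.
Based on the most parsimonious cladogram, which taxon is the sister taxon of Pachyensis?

Character polarity is set by the outgroup: the derived state is whichever differs from the outgroup's state, so for Char. 1 the derived state is 'absent', and for the remaining characters it is 'present'.
Char. 1 (derived state 'absent') is unique to Pachyensis (autapomorphy; uninformative for grouping).
Char. 2 (derived state 'present') is shared by Pachyensis and Platyis — a synapomorphy uniting that clade.
Char. 3 (derived state 'present') is shared by all ingroup taxa — unites the whole ingroup.
Char. 4 (derived state 'present') is unique to Pachyensis (autapomorphy; uninformative for grouping).
Most parsimonious ingroup topology: (Haliinus,(Pachyensis,Platyis)).
Pachyensis and Platyis form a cherry on this tree, so they are sister taxa.

Platyis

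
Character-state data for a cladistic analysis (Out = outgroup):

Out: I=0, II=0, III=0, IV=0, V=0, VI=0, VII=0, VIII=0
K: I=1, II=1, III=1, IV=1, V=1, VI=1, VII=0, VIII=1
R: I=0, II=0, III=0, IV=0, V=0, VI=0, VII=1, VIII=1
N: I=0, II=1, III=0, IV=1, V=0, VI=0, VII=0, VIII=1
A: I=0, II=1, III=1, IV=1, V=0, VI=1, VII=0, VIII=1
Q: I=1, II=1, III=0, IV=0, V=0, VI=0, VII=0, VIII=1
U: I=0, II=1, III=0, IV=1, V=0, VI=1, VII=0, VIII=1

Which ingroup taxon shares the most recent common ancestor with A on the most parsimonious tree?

The outgroup has state '0' for every character, so '1' is the derived state throughout.
I (state '1') occurs in K and Q but conflicts with the nesting implied by the other characters — most parsimoniously interpreted as homoplasy.
II: derived state '1' in A, K, N, Q, and U only — synapomorphy for {A, K, N, Q, U}.
III: derived state '1' in A and K only — synapomorphy for {A, K}.
Only A, K, N, and U show the derived state '1' for IV, supporting them as a clade.
V (derived state '1') is unique to K (autapomorphy; uninformative for grouping).
VI (derived state '1') is shared by A, K, and U — a synapomorphy uniting that clade.
VII (derived state '1') is unique to R (autapomorphy; uninformative for grouping).
All ingroup taxa share the derived state '1' for VIII; it defines the ingroup but does not resolve relationships within it.
Most parsimonious ingroup topology: (((((K,A),U),N),Q),R).
A and K form a cherry on this tree, so they are sister taxa.

K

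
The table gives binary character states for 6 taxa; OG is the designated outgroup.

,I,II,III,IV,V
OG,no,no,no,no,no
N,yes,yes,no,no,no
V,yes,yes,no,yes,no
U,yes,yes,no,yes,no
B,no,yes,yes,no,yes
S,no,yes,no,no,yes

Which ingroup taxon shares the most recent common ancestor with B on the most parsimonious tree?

S

The outgroup has state 'no' for every character, so 'yes' is the derived state throughout.
Only N, U, and V show the derived state 'yes' for I, supporting them as a clade.
II (derived state 'yes') is shared by all ingroup taxa — unites the whole ingroup.
III (derived state 'yes') is unique to B (autapomorphy; uninformative for grouping).
Only U and V show the derived state 'yes' for IV, supporting them as a clade.
Only B and S show the derived state 'yes' for V, supporting them as a clade.
Most parsimonious ingroup topology: ((N,(V,U)),(B,S)).
B and S form a cherry on this tree, so they are sister taxa.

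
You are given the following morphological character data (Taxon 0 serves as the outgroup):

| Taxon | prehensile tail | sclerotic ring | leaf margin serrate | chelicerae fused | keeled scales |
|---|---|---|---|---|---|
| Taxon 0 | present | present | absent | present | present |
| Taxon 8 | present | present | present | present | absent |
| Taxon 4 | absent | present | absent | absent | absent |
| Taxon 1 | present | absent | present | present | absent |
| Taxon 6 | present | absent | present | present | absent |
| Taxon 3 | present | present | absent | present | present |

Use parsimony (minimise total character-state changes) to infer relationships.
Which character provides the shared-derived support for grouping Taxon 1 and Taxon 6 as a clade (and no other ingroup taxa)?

sclerotic ring

Character polarity is set by the outgroup: the derived state is whichever differs from the outgroup's state, so for prehensile tail, sclerotic ring, chelicerae fused, keeled scales the derived state is 'absent', and for the remaining characters it is 'present'.
prehensile tail (derived state 'absent') is unique to Taxon 4 (autapomorphy; uninformative for grouping).
Only Taxon 1 and Taxon 6 show the derived state 'absent' for sclerotic ring, supporting them as a clade.
leaf margin serrate: derived state 'present' in Taxon 1, Taxon 6, and Taxon 8 only — synapomorphy for {Taxon 1, Taxon 6, Taxon 8}.
chelicerae fused: derived state 'absent' in Taxon 4 only — an autapomorphy, so it tells us nothing about relationships among taxa.
keeled scales (derived state 'absent') is shared by Taxon 1, Taxon 4, Taxon 6, and Taxon 8 — a synapomorphy uniting that clade.
Most parsimonious ingroup topology: (((Taxon 8,(Taxon 1,Taxon 6)),Taxon 4),Taxon 3).
The clade {Taxon 1, Taxon 6} is supported by sclerotic ring: its derived state 'absent' occurs in exactly those taxa and in no other taxon (including the outgroup).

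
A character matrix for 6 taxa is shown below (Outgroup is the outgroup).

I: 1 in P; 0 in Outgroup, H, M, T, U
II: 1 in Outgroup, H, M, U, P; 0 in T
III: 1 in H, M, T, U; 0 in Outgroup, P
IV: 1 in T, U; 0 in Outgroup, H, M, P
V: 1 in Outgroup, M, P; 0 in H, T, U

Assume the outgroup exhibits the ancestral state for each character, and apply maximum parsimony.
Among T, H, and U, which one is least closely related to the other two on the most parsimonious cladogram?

H

Character polarity is set by the outgroup: the derived state is whichever differs from the outgroup's state, so for II, V the derived state is '0', and for the remaining characters it is '1'.
I: derived state '1' in P only — an autapomorphy, so it tells us nothing about relationships among taxa.
II (derived state '0') is unique to T (autapomorphy; uninformative for grouping).
III: derived state '1' in H, M, T, and U only — synapomorphy for {H, M, T, U}.
IV: derived state '1' in T and U only — synapomorphy for {T, U}.
V (derived state '0') is shared by H, T, and U — a synapomorphy uniting that clade.
Most parsimonious ingroup topology: (((H,(T,U)),M),P).
U and T share a more recent common ancestor with each other than either does with H, so H is the least closely related of the three.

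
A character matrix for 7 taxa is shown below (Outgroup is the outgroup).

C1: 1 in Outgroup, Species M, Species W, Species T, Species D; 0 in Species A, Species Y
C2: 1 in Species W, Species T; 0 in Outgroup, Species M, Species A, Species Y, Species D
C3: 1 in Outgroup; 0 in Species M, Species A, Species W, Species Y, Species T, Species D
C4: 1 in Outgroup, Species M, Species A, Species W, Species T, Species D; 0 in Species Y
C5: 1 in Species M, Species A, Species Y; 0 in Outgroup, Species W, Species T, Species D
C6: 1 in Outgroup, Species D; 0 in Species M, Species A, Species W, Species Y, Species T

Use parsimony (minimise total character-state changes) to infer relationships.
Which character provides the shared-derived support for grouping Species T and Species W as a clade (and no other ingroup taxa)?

C2

Character polarity is set by the outgroup: the derived state is whichever differs from the outgroup's state, so for C1, C3, C4, C6 the derived state is '0', and for the remaining characters it is '1'.
C1: derived state '0' in Species A and Species Y only — synapomorphy for {Species A, Species Y}.
C2: derived state '1' in Species T and Species W only — synapomorphy for {Species T, Species W}.
C3 (derived state '0') is shared by all ingroup taxa — unites the whole ingroup.
C4: derived state '0' in Species Y only — an autapomorphy, so it tells us nothing about relationships among taxa.
C5 (derived state '1') is shared by Species A, Species M, and Species Y — a synapomorphy uniting that clade.
Only Species A, Species M, Species T, Species W, and Species Y show the derived state '0' for C6, supporting them as a clade.
Most parsimonious ingroup topology: (((Species M,(Species A,Species Y)),(Species W,Species T)),Species D).
The clade {Species T, Species W} is supported by C2: its derived state '1' occurs in exactly those taxa and in no other taxon (including the outgroup).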